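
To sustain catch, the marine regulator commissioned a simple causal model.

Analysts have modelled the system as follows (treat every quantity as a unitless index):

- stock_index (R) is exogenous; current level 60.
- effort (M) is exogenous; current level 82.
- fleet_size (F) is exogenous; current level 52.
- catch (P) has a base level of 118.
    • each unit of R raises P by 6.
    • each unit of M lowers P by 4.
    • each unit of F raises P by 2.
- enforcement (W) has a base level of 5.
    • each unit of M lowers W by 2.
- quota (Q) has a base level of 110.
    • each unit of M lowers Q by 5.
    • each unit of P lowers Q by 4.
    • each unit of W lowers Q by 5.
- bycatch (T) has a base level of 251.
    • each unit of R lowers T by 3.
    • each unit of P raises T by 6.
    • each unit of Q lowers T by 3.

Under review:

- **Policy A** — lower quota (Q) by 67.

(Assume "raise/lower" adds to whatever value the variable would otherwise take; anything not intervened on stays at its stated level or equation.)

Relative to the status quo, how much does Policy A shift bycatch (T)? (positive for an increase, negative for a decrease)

Baseline:
  R = 60
  M = 82
  F = 52
  P = 118 + 6·60 − 4·82 + 2·52 = 254
  W = 5 − 2·82 = -159
  Q = 110 − 5·82 − 4·254 − 5·(-159) = -521
  T = 251 − 3·60 + 6·254 − 3·(-521) = 3158
Policy A (Q − 67):
  R = 60
  M = 82
  F = 52
  P = 118 + 6·60 − 4·82 + 2·52 = 254
  W = 5 − 2·82 = -159
  Q = 110 − 5·82 − 4·254 − 5·(-159) (−67 from intervention) = -588
  T = 251 − 3·60 + 6·254 − 3·(-588) = 3359
Change in T: 3359 − 3158 = 201

201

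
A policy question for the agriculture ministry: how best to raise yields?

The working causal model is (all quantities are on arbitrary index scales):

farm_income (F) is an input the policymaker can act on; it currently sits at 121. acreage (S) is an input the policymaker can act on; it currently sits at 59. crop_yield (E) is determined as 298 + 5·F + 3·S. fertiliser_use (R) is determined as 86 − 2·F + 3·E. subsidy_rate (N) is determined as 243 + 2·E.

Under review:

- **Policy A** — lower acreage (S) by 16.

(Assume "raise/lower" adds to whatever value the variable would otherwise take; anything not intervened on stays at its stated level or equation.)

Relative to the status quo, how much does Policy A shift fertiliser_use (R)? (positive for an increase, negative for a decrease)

-144

Baseline:
  F = 121
  S = 59
  E = 298 + 5·121 + 3·59 = 1080
  R = 86 − 2·121 + 3·1080 = 3084
Policy A (S − 16):
  F = 121
  S = 59 − 16 = 43
  E = 298 + 5·121 + 3·43 = 1032
  R = 86 − 2·121 + 3·1032 = 2940
Change in R: 2940 − 3084 = -144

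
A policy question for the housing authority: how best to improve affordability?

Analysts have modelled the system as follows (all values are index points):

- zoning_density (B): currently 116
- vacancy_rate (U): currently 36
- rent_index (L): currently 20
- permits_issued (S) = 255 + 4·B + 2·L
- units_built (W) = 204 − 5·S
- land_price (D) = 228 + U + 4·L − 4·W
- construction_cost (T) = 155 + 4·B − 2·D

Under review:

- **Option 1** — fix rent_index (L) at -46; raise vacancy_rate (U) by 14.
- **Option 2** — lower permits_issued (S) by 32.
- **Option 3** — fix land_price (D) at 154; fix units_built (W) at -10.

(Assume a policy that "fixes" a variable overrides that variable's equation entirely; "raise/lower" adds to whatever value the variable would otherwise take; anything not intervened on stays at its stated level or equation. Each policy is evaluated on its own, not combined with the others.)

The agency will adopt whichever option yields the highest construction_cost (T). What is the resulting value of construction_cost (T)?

311

Option 1 (L := -46, U + 14):
  B = 116
  U = 36 + 14 = 50
  L = -46
  S = 255 + 4·116 + 2·(-46) = 627
  W = 204 − 5·627 = -2931
  D = 228 + 50 + 4·(-46) − 4·(-2931) = 11818
  T = 155 + 4·116 − 2·11818 = -23017
Option 2 (S − 32):
  B = 116
  U = 36
  L = 20
  S = 255 + 4·116 + 2·20 (−32 from intervention) = 727
  W = 204 − 5·727 = -3431
  D = 228 + 36 + 4·20 − 4·(-3431) = 14068
  T = 155 + 4·116 − 2·14068 = -27517
Option 3 (D := 154, W := -10):
  B = 116
  U = 36
  L = 20
  S = 255 + 4·116 + 2·20 = 759
  W = -10
  D = 154
  T = 155 + 4·116 − 2·154 = 311
Comparing — Option 1: T=-23017, Option 2: T=-27517, Option 3: T=311. Highest is 311 (Option 3).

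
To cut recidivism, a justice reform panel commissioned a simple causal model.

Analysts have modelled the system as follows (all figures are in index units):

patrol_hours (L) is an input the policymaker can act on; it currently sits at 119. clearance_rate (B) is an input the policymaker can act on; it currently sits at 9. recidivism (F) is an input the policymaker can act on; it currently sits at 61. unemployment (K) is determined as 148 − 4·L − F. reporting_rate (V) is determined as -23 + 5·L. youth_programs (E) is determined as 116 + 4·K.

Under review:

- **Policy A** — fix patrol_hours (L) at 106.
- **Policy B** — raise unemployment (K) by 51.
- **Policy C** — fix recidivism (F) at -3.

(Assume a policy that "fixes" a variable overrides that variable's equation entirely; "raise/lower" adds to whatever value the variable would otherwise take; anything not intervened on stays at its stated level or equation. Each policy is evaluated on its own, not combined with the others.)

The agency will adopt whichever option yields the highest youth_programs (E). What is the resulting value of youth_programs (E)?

-1184

Policy A (L := 106):
  L = 106
  F = 61
  K = 148 − 4·106 − 61 = -337
  E = 116 + 4·(-337) = -1232
Policy B (K + 51):
  L = 119
  F = 61
  K = 148 − 4·119 − 61 (+51 from intervention) = -338
  E = 116 + 4·(-338) = -1236
Policy C (F := -3):
  L = 119
  F = -3
  K = 148 − 4·119 − (-3) = -325
  E = 116 + 4·(-325) = -1184
Comparing — Policy A: E=-1232, Policy B: E=-1236, Policy C: E=-1184. Highest is -1184 (Policy C).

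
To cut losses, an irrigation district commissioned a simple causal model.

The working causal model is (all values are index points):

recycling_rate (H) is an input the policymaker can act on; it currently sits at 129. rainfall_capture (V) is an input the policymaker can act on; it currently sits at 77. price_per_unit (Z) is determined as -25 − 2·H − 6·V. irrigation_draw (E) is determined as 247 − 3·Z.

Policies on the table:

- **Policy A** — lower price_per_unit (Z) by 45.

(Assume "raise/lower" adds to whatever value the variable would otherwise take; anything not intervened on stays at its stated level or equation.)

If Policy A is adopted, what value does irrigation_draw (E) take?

Policy A (Z − 45):
  H = 129
  V = 77
  Z = -25 − 2·129 − 6·77 (−45 from intervention) = -790
  E = 247 − 3·(-790) = 2617

2617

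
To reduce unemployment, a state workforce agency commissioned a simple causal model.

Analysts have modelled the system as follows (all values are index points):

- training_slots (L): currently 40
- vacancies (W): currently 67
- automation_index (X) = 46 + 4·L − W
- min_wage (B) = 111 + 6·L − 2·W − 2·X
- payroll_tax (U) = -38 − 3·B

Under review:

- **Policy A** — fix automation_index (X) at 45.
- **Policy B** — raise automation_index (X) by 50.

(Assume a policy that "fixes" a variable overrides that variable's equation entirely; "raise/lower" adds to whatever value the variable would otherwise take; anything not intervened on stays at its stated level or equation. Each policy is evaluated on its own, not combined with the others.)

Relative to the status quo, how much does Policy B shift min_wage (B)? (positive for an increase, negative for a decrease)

Baseline:
  L = 40
  W = 67
  X = 46 + 4·40 − 67 = 139
  B = 111 + 6·40 − 2·67 − 2·139 = -61
Policy B (X + 50):
  L = 40
  W = 67
  X = 46 + 4·40 − 67 (+50 from intervention) = 189
  B = 111 + 6·40 − 2·67 − 2·189 = -161
Change in B: -161 − (-61) = -100

-100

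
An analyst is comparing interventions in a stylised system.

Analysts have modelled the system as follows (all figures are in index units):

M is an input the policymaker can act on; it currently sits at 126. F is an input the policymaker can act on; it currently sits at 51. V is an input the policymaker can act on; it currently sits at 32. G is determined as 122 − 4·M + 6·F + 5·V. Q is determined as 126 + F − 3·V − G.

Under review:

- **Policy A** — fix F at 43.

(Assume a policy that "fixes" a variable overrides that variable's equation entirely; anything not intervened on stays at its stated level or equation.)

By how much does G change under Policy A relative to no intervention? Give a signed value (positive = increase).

-48

Baseline:
  M = 126
  F = 51
  V = 32
  G = 122 − 4·126 + 6·51 + 5·32 = 84
Policy A (F := 43):
  M = 126
  F = 43
  V = 32
  G = 122 − 4·126 + 6·43 + 5·32 = 36
Change in G: 36 − 84 = -48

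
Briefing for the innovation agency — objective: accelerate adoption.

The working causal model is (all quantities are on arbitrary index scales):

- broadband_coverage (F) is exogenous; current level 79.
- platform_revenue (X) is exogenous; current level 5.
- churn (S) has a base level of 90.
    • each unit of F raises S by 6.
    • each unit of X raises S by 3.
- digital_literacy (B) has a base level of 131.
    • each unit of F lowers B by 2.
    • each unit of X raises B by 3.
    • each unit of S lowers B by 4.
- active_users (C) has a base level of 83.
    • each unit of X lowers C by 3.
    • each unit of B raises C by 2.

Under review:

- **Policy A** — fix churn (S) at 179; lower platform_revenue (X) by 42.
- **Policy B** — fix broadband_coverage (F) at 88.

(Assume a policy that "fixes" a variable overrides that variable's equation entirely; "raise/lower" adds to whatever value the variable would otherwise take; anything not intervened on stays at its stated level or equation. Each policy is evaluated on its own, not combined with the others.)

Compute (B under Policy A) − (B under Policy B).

Policy A (S := 179, X − 42):
  F = 79
  X = 5 − 42 = -37
  S = 179
  B = 131 − 2·79 + 3·(-37) − 4·179 = -854
Policy B (F := 88):
  F = 88
  X = 5
  S = 90 + 6·88 + 3·5 = 633
  B = 131 − 2·88 + 3·5 − 4·633 = -2562
B: -854 − (-2562) = 1708

1708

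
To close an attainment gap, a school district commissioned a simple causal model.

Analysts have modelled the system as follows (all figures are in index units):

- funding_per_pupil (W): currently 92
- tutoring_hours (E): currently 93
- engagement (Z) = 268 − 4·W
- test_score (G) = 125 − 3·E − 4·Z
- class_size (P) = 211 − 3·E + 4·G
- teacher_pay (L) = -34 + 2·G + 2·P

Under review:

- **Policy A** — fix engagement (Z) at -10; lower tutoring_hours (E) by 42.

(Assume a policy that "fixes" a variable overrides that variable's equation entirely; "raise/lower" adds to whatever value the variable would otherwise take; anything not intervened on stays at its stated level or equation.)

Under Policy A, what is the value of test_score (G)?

12

Policy A (Z := -10, E − 42):
  W = 92
  E = 93 − 42 = 51
  Z = -10
  G = 125 − 3·51 − 4·(-10) = 12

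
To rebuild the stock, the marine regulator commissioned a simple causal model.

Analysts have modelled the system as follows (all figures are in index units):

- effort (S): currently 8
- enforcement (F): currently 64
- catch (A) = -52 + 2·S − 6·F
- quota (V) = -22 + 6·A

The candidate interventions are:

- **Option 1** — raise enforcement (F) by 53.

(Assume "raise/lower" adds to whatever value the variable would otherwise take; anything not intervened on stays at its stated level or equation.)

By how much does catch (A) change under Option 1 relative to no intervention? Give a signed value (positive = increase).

Baseline:
  S = 8
  F = 64
  A = -52 + 2·8 − 6·64 = -420
Option 1 (F + 53):
  S = 8
  F = 64 + 53 = 117
  A = -52 + 2·8 − 6·117 = -738
Change in A: -738 − (-420) = -318

-318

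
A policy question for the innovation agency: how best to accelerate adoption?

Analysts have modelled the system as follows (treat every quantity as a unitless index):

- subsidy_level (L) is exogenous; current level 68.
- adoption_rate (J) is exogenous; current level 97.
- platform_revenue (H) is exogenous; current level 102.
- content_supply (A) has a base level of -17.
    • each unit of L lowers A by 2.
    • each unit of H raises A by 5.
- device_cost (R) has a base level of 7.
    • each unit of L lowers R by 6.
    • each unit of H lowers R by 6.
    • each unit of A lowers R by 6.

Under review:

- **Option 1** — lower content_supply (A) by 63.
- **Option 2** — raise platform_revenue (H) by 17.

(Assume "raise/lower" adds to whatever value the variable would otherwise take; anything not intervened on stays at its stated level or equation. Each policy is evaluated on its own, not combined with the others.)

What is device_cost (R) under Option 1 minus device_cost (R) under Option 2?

990

Option 1 (A − 63):
  L = 68
  H = 102
  A = -17 − 2·68 + 5·102 (−63 from intervention) = 294
  R = 7 − 6·68 − 6·102 − 6·294 = -2777
Option 2 (H + 17):
  L = 68
  H = 102 + 17 = 119
  A = -17 − 2·68 + 5·119 = 442
  R = 7 − 6·68 − 6·119 − 6·442 = -3767
R: -2777 − (-3767) = 990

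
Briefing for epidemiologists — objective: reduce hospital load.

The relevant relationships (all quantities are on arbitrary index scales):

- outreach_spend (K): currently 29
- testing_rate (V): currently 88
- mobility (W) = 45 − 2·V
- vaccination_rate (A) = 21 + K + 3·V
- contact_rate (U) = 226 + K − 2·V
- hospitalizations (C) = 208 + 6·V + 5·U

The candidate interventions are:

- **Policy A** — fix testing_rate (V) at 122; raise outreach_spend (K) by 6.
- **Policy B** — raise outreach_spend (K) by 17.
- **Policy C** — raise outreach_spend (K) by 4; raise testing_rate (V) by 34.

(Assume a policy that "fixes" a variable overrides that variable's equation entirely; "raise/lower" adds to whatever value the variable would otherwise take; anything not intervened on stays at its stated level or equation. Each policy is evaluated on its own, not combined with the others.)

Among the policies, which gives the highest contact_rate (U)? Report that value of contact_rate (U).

Policy A (V := 122, K + 6):
  K = 29 + 6 = 35
  V = 122
  U = 226 + 35 − 2·122 = 17
Policy B (K + 17):
  K = 29 + 17 = 46
  V = 88
  U = 226 + 46 − 2·88 = 96
Policy C (K + 4, V + 34):
  K = 29 + 4 = 33
  V = 88 + 34 = 122
  U = 226 + 33 − 2·122 = 15
Comparing — Policy A: U=17, Policy B: U=96, Policy C: U=15. Highest is 96 (Policy B).

96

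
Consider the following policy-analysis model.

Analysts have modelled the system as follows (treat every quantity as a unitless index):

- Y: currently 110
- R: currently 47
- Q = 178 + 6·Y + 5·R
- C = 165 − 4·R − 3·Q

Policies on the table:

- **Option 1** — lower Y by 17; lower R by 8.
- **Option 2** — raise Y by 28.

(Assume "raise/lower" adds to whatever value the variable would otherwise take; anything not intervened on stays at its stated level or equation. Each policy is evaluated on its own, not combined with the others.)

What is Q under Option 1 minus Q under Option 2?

Option 1 (Y − 17, R − 8):
  Y = 110 − 17 = 93
  R = 47 − 8 = 39
  Q = 178 + 6·93 + 5·39 = 931
Option 2 (Y + 28):
  Y = 110 + 28 = 138
  R = 47
  Q = 178 + 6·138 + 5·47 = 1241
Q: 931 − 1241 = -310

-310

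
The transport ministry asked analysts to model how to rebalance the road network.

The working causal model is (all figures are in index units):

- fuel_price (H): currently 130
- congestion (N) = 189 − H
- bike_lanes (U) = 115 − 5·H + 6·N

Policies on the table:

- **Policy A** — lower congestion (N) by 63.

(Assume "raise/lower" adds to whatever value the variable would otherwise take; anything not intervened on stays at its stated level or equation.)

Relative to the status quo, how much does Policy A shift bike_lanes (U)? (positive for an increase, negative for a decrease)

-378

Baseline:
  H = 130
  N = 189 − 130 = 59
  U = 115 − 5·130 + 6·59 = -181
Policy A (N − 63):
  H = 130
  N = 189 − 130 (−63 from intervention) = -4
  U = 115 − 5·130 + 6·(-4) = -559
Change in U: -559 − (-181) = -378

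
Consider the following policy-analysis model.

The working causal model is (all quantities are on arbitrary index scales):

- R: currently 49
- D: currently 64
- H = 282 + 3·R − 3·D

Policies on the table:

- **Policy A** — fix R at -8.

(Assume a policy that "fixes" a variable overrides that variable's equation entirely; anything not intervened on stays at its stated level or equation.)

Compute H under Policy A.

66

Policy A (R := -8):
  R = -8
  D = 64
  H = 282 + 3·(-8) − 3·64 = 66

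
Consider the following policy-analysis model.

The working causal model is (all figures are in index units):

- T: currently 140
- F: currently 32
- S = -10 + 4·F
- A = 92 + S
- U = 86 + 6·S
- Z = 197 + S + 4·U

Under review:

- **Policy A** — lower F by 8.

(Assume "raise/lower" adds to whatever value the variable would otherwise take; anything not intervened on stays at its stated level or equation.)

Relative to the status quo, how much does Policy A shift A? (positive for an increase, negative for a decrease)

-32

Baseline:
  F = 32
  S = -10 + 4·32 = 118
  A = 92 + 118 = 210
Policy A (F − 8):
  F = 32 − 8 = 24
  S = -10 + 4·24 = 86
  A = 92 + 86 = 178
Change in A: 178 − 210 = -32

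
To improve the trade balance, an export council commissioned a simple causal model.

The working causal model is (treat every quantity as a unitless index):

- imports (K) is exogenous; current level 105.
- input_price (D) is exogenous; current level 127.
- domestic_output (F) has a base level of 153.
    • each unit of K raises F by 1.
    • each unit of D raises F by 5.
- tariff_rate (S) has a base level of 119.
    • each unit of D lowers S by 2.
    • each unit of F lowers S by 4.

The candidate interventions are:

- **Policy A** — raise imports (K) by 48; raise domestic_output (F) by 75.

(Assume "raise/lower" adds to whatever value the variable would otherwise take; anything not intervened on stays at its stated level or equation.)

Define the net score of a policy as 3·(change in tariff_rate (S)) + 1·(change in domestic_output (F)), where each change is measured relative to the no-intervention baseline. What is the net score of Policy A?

-1353

Baseline:
  K = 105
  D = 127
  F = 153 + 105 + 5·127 = 893
  S = 119 − 2·127 − 4·893 = -3707
Policy A (K + 48, F + 75):
  K = 105 + 48 = 153
  D = 127
  F = 153 + 153 + 5·127 (+75 from intervention) = 1016
  S = 119 − 2·127 − 4·1016 = -4199
ΔS = -4199 − (-3707) = -492; ΔF = 1016 − 893 = 123
Score = 3·(-492) + 1·123 = -1353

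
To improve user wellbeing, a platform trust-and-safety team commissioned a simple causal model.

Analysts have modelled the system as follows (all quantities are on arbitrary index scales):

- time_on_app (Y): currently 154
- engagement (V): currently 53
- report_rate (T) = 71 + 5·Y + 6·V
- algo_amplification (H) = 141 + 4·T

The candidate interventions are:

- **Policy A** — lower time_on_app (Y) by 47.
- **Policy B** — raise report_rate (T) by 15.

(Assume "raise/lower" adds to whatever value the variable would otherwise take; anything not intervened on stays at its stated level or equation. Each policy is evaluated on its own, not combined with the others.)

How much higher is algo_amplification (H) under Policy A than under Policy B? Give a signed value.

Policy A (Y − 47):
  Y = 154 − 47 = 107
  V = 53
  T = 71 + 5·107 + 6·53 = 924
  H = 141 + 4·924 = 3837
Policy B (T + 15):
  Y = 154
  V = 53
  T = 71 + 5·154 + 6·53 (+15 from intervention) = 1174
  H = 141 + 4·1174 = 4837
H: 3837 − 4837 = -1000

-1000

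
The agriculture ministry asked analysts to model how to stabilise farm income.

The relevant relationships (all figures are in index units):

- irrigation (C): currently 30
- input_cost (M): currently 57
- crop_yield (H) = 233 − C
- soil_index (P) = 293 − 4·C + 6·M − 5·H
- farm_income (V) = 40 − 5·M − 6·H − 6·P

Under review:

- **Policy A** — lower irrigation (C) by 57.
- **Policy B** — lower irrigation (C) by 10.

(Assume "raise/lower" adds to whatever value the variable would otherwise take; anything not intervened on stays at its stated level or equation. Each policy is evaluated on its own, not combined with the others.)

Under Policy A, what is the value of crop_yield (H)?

260

Policy A (C − 57):
  C = 30 − 57 = -27
  H = 233 − (-27) = 260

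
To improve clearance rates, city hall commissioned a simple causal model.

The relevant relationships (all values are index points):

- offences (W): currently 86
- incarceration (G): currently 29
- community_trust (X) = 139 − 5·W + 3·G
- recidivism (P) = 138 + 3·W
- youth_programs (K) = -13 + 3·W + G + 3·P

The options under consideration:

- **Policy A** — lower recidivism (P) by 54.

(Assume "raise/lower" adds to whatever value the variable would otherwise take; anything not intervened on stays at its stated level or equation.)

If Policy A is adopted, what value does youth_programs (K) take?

1300

Policy A (P − 54):
  W = 86
  G = 29
  P = 138 + 3·86 (−54 from intervention) = 342
  K = -13 + 3·86 + 29 + 3·342 = 1300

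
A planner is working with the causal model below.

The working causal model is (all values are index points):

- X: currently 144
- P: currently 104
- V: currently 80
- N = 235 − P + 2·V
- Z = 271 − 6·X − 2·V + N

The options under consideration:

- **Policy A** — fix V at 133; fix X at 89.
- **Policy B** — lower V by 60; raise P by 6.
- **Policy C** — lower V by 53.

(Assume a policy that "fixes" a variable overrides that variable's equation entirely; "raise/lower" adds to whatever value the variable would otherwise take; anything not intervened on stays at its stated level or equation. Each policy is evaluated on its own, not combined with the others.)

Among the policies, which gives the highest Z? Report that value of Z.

Policy A (V := 133, X := 89):
  X = 89
  P = 104
  V = 133
  N = 235 − 104 + 2·133 = 397
  Z = 271 − 6·89 − 2·133 + 397 = -132
Policy B (V − 60, P + 6):
  X = 144
  P = 104 + 6 = 110
  V = 80 − 60 = 20
  N = 235 − 110 + 2·20 = 165
  Z = 271 − 6·144 − 2·20 + 165 = -468
Policy C (V − 53):
  X = 144
  P = 104
  V = 80 − 53 = 27
  N = 235 − 104 + 2·27 = 185
  Z = 271 − 6·144 − 2·27 + 185 = -462
Comparing — Policy A: Z=-132, Policy B: Z=-468, Policy C: Z=-462. Highest is -132 (Policy A).

-132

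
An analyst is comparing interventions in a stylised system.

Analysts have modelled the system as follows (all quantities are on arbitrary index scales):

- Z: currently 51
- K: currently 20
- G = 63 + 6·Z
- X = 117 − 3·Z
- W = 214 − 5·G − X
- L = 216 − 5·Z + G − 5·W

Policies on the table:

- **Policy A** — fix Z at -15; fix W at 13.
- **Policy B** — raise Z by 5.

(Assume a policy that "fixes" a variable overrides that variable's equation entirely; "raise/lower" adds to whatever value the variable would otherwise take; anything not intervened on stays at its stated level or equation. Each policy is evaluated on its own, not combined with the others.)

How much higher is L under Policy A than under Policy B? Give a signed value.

Policy A (Z := -15, W := 13):
  Z = -15
  G = 63 + 6·(-15) = -27
  X = 117 − 3·(-15) = 162
  W = 13
  L = 216 − 5·(-15) + (-27) − 5·13 = 199
Policy B (Z + 5):
  Z = 51 + 5 = 56
  G = 63 + 6·56 = 399
  X = 117 − 3·56 = -51
  W = 214 − 5·399 − (-51) = -1730
  L = 216 − 5·56 + 399 − 5·(-1730) = 8985
L: 199 − 8985 = -8786

-8786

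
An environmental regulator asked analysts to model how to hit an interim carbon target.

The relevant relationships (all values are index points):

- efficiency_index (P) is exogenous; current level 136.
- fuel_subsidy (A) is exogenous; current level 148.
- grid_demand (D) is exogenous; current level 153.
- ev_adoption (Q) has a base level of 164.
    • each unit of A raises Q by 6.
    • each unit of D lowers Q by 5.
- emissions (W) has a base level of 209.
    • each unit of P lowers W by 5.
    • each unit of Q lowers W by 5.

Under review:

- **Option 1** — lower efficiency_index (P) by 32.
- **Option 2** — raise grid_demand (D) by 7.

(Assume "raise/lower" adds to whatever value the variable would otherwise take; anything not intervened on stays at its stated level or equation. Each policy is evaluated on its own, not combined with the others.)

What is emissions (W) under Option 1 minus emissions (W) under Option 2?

-15

Option 1 (P − 32):
  P = 136 − 32 = 104
  A = 148
  D = 153
  Q = 164 + 6·148 − 5·153 = 287
  W = 209 − 5·104 − 5·287 = -1746
Option 2 (D + 7):
  P = 136
  A = 148
  D = 153 + 7 = 160
  Q = 164 + 6·148 − 5·160 = 252
  W = 209 − 5·136 − 5·252 = -1731
W: -1746 − (-1731) = -15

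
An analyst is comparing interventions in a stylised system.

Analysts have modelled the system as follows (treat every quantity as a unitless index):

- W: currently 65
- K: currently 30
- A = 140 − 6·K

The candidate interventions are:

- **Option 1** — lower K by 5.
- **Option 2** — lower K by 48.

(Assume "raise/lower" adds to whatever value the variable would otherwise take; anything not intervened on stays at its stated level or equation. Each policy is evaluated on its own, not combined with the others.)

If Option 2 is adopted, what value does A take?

248

Option 2 (K − 48):
  K = 30 − 48 = -18
  A = 140 − 6·(-18) = 248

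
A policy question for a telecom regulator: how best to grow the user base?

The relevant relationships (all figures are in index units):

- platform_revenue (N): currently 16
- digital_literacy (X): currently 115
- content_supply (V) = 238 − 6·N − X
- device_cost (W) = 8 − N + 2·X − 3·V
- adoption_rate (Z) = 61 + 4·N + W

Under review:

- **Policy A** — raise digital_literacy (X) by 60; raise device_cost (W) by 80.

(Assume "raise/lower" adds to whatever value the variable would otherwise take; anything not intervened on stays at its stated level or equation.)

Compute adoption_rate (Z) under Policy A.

Policy A (X + 60, W + 80):
  N = 16
  X = 115 + 60 = 175
  V = 238 − 6·16 − 175 = -33
  W = 8 − 16 + 2·175 − 3·(-33) (+80 from intervention) = 521
  Z = 61 + 4·16 + 521 = 646

646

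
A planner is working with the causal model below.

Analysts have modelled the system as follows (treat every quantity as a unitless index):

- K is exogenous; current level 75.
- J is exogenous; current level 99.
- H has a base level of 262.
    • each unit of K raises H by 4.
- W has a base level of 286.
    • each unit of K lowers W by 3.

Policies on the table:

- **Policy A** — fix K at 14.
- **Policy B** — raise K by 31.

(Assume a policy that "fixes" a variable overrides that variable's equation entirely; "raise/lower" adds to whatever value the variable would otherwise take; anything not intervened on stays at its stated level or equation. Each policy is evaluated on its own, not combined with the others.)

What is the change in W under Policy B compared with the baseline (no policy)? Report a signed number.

Baseline:
  K = 75
  W = 286 − 3·75 = 61
Policy B (K + 31):
  K = 75 + 31 = 106
  W = 286 − 3·106 = -32
Change in W: -32 − 61 = -93

-93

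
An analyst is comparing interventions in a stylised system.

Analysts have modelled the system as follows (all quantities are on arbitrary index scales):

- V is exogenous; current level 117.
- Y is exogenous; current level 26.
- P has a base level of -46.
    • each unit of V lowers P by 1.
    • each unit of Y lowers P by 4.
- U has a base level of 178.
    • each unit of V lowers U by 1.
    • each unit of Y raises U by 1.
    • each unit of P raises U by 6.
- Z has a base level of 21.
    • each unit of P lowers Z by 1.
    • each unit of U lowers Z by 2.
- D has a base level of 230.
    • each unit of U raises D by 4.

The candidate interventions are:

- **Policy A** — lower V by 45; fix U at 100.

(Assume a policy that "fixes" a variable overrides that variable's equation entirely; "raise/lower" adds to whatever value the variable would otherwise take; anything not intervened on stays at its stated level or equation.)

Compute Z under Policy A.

Policy A (V − 45, U := 100):
  V = 117 − 45 = 72
  Y = 26
  P = -46 − 72 − 4·26 = -222
  U = 100
  Z = 21 − (-222) − 2·100 = 43

43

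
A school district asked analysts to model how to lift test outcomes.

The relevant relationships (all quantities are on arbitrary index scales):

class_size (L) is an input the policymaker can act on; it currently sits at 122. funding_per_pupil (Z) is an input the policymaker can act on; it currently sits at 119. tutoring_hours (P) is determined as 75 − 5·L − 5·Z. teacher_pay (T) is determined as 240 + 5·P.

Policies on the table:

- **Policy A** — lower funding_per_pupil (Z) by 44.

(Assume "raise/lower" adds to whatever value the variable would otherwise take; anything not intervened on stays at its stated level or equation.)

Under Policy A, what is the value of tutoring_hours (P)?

-910

Policy A (Z − 44):
  L = 122
  Z = 119 − 44 = 75
  P = 75 − 5·122 − 5·75 = -910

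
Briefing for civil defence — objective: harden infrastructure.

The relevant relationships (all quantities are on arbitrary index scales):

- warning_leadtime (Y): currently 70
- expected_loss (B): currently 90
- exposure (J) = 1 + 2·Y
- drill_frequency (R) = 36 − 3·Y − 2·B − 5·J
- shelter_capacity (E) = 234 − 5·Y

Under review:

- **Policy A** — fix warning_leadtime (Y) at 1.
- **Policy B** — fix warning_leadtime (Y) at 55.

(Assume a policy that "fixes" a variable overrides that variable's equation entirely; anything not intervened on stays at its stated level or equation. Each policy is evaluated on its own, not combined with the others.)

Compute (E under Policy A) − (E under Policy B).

Policy A (Y := 1):
  Y = 1
  E = 234 − 5·1 = 229
Policy B (Y := 55):
  Y = 55
  E = 234 − 5·55 = -41
E: 229 − (-41) = 270

270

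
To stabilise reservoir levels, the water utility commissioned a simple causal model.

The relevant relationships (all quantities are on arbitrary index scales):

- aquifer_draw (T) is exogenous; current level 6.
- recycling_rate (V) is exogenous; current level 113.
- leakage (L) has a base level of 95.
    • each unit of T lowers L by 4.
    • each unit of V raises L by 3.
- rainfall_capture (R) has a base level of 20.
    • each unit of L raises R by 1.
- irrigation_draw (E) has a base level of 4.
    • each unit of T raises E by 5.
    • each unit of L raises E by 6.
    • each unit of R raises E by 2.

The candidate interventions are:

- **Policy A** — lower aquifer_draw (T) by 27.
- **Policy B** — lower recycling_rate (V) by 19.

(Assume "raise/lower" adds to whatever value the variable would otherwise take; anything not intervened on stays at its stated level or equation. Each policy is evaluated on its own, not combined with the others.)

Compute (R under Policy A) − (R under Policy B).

165

Policy A (T − 27):
  T = 6 − 27 = -21
  V = 113
  L = 95 − 4·(-21) + 3·113 = 518
  R = 20 + 518 = 538
Policy B (V − 19):
  T = 6
  V = 113 − 19 = 94
  L = 95 − 4·6 + 3·94 = 353
  R = 20 + 353 = 373
R: 538 − 373 = 165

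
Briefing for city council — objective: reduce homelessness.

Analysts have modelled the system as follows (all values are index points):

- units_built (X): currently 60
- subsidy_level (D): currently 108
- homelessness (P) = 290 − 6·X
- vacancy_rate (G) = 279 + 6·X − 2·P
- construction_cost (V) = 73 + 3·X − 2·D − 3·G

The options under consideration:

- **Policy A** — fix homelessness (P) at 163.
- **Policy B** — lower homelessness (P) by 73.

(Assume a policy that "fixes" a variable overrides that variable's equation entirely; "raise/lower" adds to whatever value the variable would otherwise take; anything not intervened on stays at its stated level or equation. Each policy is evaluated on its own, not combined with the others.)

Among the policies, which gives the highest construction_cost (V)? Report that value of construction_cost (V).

Policy A (P := 163):
  X = 60
  D = 108
  P = 163
  G = 279 + 6·60 − 2·163 = 313
  V = 73 + 3·60 − 2·108 − 3·313 = -902
Policy B (P − 73):
  X = 60
  D = 108
  P = 290 − 6·60 (−73 from intervention) = -143
  G = 279 + 6·60 − 2·(-143) = 925
  V = 73 + 3·60 − 2·108 − 3·925 = -2738
Comparing — Policy A: V=-902, Policy B: V=-2738. Highest is -902 (Policy A).

-902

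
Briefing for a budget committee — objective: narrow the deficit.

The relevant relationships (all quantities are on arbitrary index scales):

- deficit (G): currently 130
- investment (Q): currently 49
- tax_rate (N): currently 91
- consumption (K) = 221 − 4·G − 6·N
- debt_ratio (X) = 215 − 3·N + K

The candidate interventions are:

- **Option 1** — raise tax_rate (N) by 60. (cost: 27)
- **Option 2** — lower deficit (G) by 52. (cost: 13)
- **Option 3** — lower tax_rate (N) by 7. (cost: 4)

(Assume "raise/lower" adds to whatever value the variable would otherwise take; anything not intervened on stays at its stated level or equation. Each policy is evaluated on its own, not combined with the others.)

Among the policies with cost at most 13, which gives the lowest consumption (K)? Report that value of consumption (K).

Option 2 (G − 52):
  G = 130 − 52 = 78
  N = 91
  K = 221 − 4·78 − 6·91 = -637
Option 3 (N − 7):
  G = 130
  N = 91 − 7 = 84
  K = 221 − 4·130 − 6·84 = -803
Comparing — Option 2: K=-637, Option 3: K=-803. Lowest is -803 (Option 3).

-803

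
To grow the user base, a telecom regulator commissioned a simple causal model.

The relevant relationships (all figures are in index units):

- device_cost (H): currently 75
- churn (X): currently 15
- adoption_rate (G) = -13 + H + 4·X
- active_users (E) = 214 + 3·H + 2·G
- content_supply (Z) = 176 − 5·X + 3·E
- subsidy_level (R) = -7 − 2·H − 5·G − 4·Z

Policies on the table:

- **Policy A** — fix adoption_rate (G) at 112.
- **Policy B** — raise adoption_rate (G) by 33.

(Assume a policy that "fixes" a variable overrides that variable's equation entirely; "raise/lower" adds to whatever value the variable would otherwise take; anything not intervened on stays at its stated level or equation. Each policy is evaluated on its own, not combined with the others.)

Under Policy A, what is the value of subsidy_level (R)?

Policy A (G := 112):
  H = 75
  X = 15
  G = 112
  E = 214 + 3·75 + 2·112 = 663
  Z = 176 − 5·15 + 3·663 = 2090
  R = -7 − 2·75 − 5·112 − 4·2090 = -9077

-9077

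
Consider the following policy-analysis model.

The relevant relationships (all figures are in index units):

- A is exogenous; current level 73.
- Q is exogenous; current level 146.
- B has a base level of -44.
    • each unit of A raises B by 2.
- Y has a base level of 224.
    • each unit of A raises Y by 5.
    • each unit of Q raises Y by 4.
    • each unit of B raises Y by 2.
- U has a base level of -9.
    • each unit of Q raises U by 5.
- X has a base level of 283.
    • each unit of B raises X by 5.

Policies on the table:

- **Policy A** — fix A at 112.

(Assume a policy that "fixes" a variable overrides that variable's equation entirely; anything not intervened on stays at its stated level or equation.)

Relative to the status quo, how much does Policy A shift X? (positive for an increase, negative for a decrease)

Baseline:
  A = 73
  B = -44 + 2·73 = 102
  X = 283 + 5·102 = 793
Policy A (A := 112):
  A = 112
  B = -44 + 2·112 = 180
  X = 283 + 5·180 = 1183
Change in X: 1183 − 793 = 390

390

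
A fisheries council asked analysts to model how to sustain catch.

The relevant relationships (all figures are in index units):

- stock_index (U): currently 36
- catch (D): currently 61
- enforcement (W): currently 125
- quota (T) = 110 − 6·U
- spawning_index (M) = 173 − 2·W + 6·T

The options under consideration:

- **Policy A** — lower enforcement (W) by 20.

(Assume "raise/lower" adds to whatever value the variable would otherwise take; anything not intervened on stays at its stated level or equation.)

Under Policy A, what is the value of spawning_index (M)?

Policy A (W − 20):
  U = 36
  W = 125 − 20 = 105
  T = 110 − 6·36 = -106
  M = 173 − 2·105 + 6·(-106) = -673

-673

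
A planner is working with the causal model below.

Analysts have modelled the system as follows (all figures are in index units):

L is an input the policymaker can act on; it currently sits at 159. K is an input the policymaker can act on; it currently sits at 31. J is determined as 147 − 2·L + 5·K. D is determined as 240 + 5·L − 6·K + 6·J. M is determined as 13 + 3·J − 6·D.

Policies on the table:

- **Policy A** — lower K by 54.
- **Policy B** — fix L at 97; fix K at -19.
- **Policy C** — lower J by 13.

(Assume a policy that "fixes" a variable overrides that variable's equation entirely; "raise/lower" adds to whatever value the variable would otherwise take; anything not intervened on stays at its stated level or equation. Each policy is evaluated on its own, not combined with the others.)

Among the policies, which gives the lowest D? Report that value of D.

-543

Policy A (K − 54):
  L = 159
  K = 31 − 54 = -23
  J = 147 − 2·159 + 5·(-23) = -286
  D = 240 + 5·159 − 6·(-23) + 6·(-286) = -543
Policy B (L := 97, K := -19):
  L = 97
  K = -19
  J = 147 − 2·97 + 5·(-19) = -142
  D = 240 + 5·97 − 6·(-19) + 6·(-142) = -13
Policy C (J − 13):
  L = 159
  K = 31
  J = 147 − 2·159 + 5·31 (−13 from intervention) = -29
  D = 240 + 5·159 − 6·31 + 6·(-29) = 675
Comparing — Policy A: D=-543, Policy B: D=-13, Policy C: D=675. Lowest is -543 (Policy A).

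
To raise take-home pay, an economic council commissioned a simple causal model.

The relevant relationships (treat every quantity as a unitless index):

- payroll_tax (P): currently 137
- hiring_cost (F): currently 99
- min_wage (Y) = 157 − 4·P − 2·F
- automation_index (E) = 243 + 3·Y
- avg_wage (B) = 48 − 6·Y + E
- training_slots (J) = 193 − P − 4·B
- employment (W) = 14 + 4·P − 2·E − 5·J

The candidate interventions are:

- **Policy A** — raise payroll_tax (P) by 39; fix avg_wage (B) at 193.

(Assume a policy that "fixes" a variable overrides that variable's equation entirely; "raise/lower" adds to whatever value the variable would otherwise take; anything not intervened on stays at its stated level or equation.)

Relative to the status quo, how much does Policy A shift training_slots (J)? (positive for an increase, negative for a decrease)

Baseline:
  P = 137
  F = 99
  Y = 157 − 4·137 − 2·99 = -589
  E = 243 + 3·(-589) = -1524
  B = 48 − 6·(-589) + (-1524) = 2058
  J = 193 − 137 − 4·2058 = -8176
Policy A (P + 39, B := 193):
  P = 137 + 39 = 176
  F = 99
  Y = 157 − 4·176 − 2·99 = -745
  E = 243 + 3·(-745) = -1992
  B = 193
  J = 193 − 176 − 4·193 = -755
Change in J: -755 − (-8176) = 7421

7421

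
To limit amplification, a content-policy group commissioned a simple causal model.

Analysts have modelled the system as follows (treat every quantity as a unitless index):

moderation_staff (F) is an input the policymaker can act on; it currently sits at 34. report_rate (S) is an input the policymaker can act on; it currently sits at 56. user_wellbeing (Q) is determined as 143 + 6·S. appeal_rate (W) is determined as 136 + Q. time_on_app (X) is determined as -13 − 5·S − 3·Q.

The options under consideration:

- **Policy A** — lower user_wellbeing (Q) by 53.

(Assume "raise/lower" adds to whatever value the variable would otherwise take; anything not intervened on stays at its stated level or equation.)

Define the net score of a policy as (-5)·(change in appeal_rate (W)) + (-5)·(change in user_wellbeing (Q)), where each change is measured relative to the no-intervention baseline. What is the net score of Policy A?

Baseline:
  S = 56
  Q = 143 + 6·56 = 479
  W = 136 + 479 = 615
Policy A (Q − 53):
  S = 56
  Q = 143 + 6·56 (−53 from intervention) = 426
  W = 136 + 426 = 562
ΔW = 562 − 615 = -53; ΔQ = 426 − 479 = -53
Score = (-5)·(-53) + (-5)·(-53) = 530

530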